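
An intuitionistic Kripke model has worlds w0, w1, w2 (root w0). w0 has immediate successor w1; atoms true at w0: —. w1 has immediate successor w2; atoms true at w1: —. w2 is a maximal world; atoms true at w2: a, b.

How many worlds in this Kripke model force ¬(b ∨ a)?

w0: does not force it — w0 ⊮ ¬(b ∨ a) since w2 is accessible from w0 and w2 ⊩ b ∨ a.
w1: does not force it.
w2: does not force it.
Worlds forcing the formula: { }.

0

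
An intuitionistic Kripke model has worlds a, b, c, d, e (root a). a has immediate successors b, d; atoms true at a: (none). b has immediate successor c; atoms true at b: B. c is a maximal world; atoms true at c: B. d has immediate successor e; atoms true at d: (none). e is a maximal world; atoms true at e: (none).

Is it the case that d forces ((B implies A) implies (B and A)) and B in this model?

No

d does not force ((B implies A) implies (B and A)) and B since d fails (B implies A) implies (B and A).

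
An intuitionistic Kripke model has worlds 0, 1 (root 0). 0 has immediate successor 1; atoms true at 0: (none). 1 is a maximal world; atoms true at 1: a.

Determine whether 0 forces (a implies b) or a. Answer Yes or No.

No

0 does not force (a implies b) or a: neither disjunct is forced at 0.
0 does not force a implies b: at the accessible world 1, 1 forces a but 1 does not force b.
1 lacks atom b, so 1 does not force b.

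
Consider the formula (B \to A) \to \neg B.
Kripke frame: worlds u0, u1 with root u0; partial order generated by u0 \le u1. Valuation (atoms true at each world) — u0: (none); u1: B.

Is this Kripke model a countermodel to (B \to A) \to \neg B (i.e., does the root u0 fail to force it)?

u0 \Vdash (B \to A) \to \neg B vacuously: no world accessible from u0 forces the antecedent B \to A.
So the root u0 forces (B \to A) \to \neg B; the model is not a countermodel.

No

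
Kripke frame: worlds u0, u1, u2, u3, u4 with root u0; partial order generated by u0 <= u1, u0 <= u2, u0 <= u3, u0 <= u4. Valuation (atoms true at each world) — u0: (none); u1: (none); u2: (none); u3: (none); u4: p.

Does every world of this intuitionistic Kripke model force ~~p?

No

Not every world: u0 ||-/- ~~p.
u0 ||-/- ~~p since u1 is accessible from u0 and u1 ||- ~p.
u1 ||- ~p: no world accessible from u1 forces p.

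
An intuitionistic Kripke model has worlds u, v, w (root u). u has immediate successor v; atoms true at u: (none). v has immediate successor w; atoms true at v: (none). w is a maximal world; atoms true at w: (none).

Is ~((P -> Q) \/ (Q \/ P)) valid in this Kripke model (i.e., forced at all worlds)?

No

Not every world: u ||-/- ~((P -> Q) \/ (Q \/ P)).
u ||-/- ~((P -> Q) \/ (Q \/ P)) since u is accessible from u and u ||- (P -> Q) \/ (Q \/ P).
u ||- (P -> Q) \/ (Q \/ P) via the disjunct P -> Q.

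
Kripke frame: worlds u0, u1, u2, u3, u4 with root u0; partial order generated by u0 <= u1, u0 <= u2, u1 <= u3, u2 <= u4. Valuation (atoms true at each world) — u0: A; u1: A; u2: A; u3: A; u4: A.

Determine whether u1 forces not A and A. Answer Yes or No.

No

u1 does not force not A and A since u1 fails not A.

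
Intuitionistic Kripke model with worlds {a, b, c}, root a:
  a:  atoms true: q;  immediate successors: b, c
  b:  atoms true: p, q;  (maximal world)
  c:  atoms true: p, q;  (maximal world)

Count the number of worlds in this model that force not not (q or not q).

a: forces it.
b: forces it.
c: forces it.
Worlds forcing the formula: {a, b, c}.

3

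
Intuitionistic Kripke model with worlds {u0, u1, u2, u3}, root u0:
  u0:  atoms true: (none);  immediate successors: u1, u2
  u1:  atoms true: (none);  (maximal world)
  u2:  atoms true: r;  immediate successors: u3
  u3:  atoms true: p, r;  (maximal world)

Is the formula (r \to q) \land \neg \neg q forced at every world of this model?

No

Not every world: u0 \nVdash (r \to q) \land \neg \neg q.
u0 \nVdash (r \to q) \land \neg \neg q since u0 fails r \to q.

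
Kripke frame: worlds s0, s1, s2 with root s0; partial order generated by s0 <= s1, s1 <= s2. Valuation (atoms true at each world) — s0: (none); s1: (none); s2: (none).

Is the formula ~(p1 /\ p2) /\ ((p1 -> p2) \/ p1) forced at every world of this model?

s0 ||- ~(p1 /\ p2) /\ ((p1 -> p2) \/ p1) since s0 forces both conjuncts.
Since the root s0 forces ~(p1 /\ p2) /\ ((p1 -> p2) \/ p1) and forcing is persistent (monotone upward), every world forces it.

Yes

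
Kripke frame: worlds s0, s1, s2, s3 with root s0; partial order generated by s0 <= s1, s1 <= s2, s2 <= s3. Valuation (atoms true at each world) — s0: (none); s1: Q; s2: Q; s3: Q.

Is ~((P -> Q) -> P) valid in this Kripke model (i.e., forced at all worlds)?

Yes

s0 ||- ~((P -> Q) -> P): no world accessible from s0 forces (P -> Q) -> P.
Since the root s0 forces ~((P -> Q) -> P) and forcing is persistent (monotone upward), every world forces it.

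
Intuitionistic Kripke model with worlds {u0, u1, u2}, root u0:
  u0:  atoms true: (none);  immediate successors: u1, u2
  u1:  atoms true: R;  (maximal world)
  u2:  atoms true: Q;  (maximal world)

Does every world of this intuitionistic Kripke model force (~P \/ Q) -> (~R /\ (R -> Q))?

Not every world: u0 ||-/- (~P \/ Q) -> (~R /\ (R -> Q)).
u0 ||-/- (~P \/ Q) -> (~R /\ (R -> Q)): already at u0 itself, u0 ||- ~P \/ Q but u0 ||-/- ~R /\ (R -> Q).
u0 ||-/- ~R /\ (R -> Q) since u0 fails ~R.

No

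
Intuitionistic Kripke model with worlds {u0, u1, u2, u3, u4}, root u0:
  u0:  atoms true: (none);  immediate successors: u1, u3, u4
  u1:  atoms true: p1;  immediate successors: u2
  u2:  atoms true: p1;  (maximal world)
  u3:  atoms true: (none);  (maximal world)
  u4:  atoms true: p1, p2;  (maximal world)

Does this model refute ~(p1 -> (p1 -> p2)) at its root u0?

u0 ||-/- ~(p1 -> (p1 -> p2)) since u3 is accessible from u0 and u3 ||- p1 -> (p1 -> p2).
u3 ||- p1 -> (p1 -> p2) vacuously: no world accessible from u3 forces the antecedent p1.
So the root u0 does not force ~(p1 -> (p1 -> p2)); the model is a countermodel.

Yes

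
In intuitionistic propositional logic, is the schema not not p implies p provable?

This is double-negation elimination, which is not intuitionistically valid.
A Kripke countermodel: worlds s0, s1; order generated by s0 <= s1; atoms true at each world — s0:{}; s1:{p}.
s0 does not force not not p implies p: already at s0 itself, s0 forces not not p but s0 does not force p.
s0 lacks atom p, so s0 does not force p.
So the root s0 does not force the formula.

No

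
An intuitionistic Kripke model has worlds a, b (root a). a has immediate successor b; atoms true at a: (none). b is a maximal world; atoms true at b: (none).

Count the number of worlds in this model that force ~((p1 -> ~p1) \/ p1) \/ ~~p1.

0

a: does not force it — a ||-/- ~((p1 -> ~p1) \/ p1) \/ ~~p1: neither disjunct is forced at a.
b: does not force it — b ||-/- ~((p1 -> ~p1) \/ p1) \/ ~~p1: neither disjunct is forced at b.
Worlds forcing the formula: { }.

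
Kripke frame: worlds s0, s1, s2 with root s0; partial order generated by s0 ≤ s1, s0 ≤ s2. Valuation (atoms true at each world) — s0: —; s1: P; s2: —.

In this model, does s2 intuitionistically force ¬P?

Yes

s2 ⊩ ¬P: no world accessible from s2 forces P.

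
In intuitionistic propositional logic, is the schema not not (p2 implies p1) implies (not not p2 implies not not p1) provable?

This is the distribution of double negation over implication, which is intuitionistically derivable.
Assume not not (p2 implies p1) and not not p2; suppose not p1. Then p2 implies p1 would give not p2 (by contraposition), contradicting not not p2; so not (p2 implies p1), contradicting not not (p2 implies p1). Hence not not p1.

Yes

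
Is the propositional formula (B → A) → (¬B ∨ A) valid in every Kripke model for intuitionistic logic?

This is the material-implication-as-disjunction principle, which is not intuitionistically valid.
A Kripke countermodel: worlds s0, s1; order generated by s0 ≤ s1; atoms true at each world — s0:{}; s1:{A,B}.
s0 ⊮ (B → A) → (¬B ∨ A): already at s0 itself, s0 ⊩ B → A but s0 ⊮ ¬B ∨ A.
s0 ⊮ ¬B ∨ A: neither disjunct is forced at s0.
s0 ⊮ ¬B since s1 is accessible from s0 and s1 ⊩ B.
So the root s0 does not force the formula.

No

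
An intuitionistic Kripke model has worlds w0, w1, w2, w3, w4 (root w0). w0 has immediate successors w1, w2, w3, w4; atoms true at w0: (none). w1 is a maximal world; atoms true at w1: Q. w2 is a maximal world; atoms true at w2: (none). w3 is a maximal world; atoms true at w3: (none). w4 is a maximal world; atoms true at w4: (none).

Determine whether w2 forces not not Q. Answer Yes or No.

No

w2 does not force not not Q since w2 is accessible from w2 and w2 forces not Q.
w2 forces not Q: no world accessible from w2 forces Q.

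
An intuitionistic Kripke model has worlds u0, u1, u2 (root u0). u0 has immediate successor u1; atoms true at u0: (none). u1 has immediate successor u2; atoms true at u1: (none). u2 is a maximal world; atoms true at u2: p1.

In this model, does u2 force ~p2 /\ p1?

Yes

u2 ||- ~p2 /\ p1 since u2 forces both conjuncts.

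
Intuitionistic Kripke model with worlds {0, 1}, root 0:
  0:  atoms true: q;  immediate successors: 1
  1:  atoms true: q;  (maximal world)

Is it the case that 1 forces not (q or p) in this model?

1 does not force not (q or p) since 1 is accessible from 1 and 1 forces q or p.
1 forces q or p via the disjunct q.

No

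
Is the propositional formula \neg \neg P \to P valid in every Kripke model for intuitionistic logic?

This is double-negation elimination, which is not intuitionistically valid.
A Kripke countermodel: worlds 0, 1; order generated by 0 \le 1; atoms true at each world — 0:{}; 1:{P}.
0 \nVdash \neg \neg P \to P: already at 0 itself, 0 \Vdash \neg \neg P but 0 \nVdash P.
0 lacks atom P, so 0 \nVdash P.
So the root 0 does not force the formula.

No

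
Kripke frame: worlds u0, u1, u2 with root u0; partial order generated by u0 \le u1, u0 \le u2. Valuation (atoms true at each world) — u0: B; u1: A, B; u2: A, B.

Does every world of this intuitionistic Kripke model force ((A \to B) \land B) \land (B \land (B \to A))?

Not every world: u0 \nVdash ((A \to B) \land B) \land (B \land (B \to A)).
u0 \nVdash ((A \to B) \land B) \land (B \land (B \to A)) since u0 fails B \land (B \to A).

No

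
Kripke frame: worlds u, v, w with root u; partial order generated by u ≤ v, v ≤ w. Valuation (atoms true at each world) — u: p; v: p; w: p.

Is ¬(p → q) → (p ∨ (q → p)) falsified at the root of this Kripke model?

No

u ⊩ ¬(p → q) → (p ∨ (q → p)): every world accessible from u that forces ¬(p → q) (namely u, v, w) also forces p ∨ (q → p).
So the root u forces ¬(p → q) → (p ∨ (q → p)); the model is not a countermodel.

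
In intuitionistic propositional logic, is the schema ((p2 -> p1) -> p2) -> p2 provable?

This is Peirce's law, which is not intuitionistically valid.
A Kripke countermodel: worlds 0, 1; order generated by 0 <= 1; atoms true at each world — 0:{}; 1:{p2}.
0 ||-/- ((p2 -> p1) -> p2) -> p2: already at 0 itself, 0 ||- (p2 -> p1) -> p2 but 0 ||-/- p2.
0 lacks atom p2, so 0 ||-/- p2.
So the root 0 does not force the formula.

No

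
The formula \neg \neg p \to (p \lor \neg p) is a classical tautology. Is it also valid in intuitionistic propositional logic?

No

This is a variant of double-negation elimination (deriving excluded middle from double negation), which is not intuitionistically valid.
A Kripke countermodel: worlds u, v; order generated by u \le v; atoms true at each world — u:{}; v:{p}.
u \nVdash \neg \neg p \to (p \lor \neg p): already at u itself, u \Vdash \neg \neg p but u \nVdash p \lor \neg p.
u \nVdash p \lor \neg p: neither disjunct is forced at u.
u lacks atom p, so u \nVdash p.
So the root u does not force the formula.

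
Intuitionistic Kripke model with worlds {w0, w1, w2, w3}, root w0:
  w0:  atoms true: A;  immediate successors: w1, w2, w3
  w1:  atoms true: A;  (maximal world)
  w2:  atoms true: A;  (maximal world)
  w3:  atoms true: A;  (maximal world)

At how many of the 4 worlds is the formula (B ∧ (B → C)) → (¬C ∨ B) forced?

w0: forces it.
w1: forces it.
w2: forces it.
w3: forces it.
Worlds forcing the formula: {w0, w1, w2, w3}.

4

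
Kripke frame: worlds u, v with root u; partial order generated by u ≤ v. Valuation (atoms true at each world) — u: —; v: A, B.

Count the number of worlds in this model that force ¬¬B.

u: forces it.
v: forces it.
Worlds forcing the formula: {u, v}.

2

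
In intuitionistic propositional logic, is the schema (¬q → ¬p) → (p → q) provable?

This is the converse of contraposition, which is not intuitionistically valid.
A Kripke countermodel: worlds w0, w1; order generated by w0 ≤ w1; atoms true at each world — w0:{p}; w1:{p,q}.
w0 ⊮ (¬q → ¬p) → (p → q): already at w0 itself, w0 ⊩ ¬q → ¬p but w0 ⊮ p → q.
w0 ⊮ p → q: already at w0 itself, w0 ⊩ p but w0 ⊮ q.
w0 lacks atom q, so w0 ⊮ q.
So the root w0 does not force the formula.

No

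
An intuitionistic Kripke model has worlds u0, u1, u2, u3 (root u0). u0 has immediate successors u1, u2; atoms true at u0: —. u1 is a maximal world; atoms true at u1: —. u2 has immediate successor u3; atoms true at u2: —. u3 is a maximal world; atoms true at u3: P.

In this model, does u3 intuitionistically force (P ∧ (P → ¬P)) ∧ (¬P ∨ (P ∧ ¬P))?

u3 ⊮ (P ∧ (P → ¬P)) ∧ (¬P ∨ (P ∧ ¬P)) since u3 fails P ∧ (P → ¬P).

No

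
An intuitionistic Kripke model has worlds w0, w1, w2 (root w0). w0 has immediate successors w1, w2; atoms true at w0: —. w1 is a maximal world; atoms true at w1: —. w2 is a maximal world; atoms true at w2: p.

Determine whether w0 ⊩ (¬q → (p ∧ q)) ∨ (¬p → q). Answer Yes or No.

w0 ⊮ (¬q → (p ∧ q)) ∨ (¬p → q): neither disjunct is forced at w0.
w0 ⊮ ¬q → (p ∧ q): already at w0 itself, w0 ⊩ ¬q but w0 ⊮ p ∧ q.
w0 ⊮ p ∧ q since w0 fails p.

No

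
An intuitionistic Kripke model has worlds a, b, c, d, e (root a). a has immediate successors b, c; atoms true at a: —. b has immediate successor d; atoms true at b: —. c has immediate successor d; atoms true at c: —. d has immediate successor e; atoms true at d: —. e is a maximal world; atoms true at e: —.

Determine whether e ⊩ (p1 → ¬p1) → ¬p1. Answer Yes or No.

Yes

e ⊩ (p1 → ¬p1) → ¬p1: every world accessible from e that forces p1 → ¬p1 (namely e) also forces ¬p1.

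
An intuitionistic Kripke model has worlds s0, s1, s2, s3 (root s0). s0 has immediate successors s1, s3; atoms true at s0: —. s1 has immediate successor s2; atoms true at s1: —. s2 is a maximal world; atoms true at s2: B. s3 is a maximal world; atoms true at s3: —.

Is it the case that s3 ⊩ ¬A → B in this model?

No

s3 ⊮ ¬A → B: already at s3 itself, s3 ⊩ ¬A but s3 ⊮ B.
s3 lacks atom B, so s3 ⊮ B.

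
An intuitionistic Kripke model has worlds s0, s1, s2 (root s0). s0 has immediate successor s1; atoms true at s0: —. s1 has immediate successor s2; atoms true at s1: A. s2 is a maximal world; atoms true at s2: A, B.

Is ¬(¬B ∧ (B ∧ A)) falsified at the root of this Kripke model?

s0 ⊩ ¬(¬B ∧ (B ∧ A)): no world accessible from s0 forces ¬B ∧ (B ∧ A).
So the root s0 forces ¬(¬B ∧ (B ∧ A)); the model is not a countermodel.

No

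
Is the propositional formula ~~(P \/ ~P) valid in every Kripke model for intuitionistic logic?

This is the double negation of excluded middle, which is intuitionistically derivable.
Assuming ~(P \/ ~P): from P we'd get P \/ ~P, so ~P; but then P \/ ~P again — contradiction. Hence ~~(P \/ ~P).

Yes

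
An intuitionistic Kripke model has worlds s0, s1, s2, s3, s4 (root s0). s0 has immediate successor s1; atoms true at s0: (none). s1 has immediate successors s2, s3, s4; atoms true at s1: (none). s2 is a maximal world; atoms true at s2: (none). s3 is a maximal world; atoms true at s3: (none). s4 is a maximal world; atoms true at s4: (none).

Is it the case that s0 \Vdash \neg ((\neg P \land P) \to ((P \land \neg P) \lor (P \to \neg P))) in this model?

No

s0 \nVdash \neg ((\neg P \land P) \to ((P \land \neg P) \lor (P \to \neg P))) since s0 is accessible from s0 and s0 \Vdash (\neg P \land P) \to ((P \land \neg P) \lor (P \to \neg P)).
s0 \Vdash (\neg P \land P) \to ((P \land \neg P) \lor (P \to \neg P)) vacuously: no world accessible from s0 forces the antecedent \neg P \land P.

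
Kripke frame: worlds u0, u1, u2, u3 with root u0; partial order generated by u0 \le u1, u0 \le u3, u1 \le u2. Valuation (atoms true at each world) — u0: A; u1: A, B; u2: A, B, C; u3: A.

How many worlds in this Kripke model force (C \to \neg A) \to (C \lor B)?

u0: does not force it — u0 \nVdash (C \to \neg A) \to (C \lor B): at the accessible world u3, u3 \Vdash C \to \neg A but u3 \nVdash C \lor B.
u1: forces it.
u2: forces it.
u3: does not force it — u3 \nVdash (C \to \neg A) \to (C \lor B): already at u3 itself, u3 \Vdash C \to \neg A but u3 \nVdash C \lor B.
Worlds forcing the formula: {u1, u2}.

2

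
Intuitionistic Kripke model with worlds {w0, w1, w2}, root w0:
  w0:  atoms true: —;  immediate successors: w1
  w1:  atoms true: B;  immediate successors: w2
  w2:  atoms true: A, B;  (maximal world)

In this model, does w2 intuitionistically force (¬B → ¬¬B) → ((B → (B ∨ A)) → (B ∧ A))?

Yes

w2 ⊩ (¬B → ¬¬B) → ((B → (B ∨ A)) → (B ∧ A)): every world accessible from w2 that forces ¬B → ¬¬B (namely w2) also forces (B → (B ∨ A)) → (B ∧ A).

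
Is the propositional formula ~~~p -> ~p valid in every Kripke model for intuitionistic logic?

Yes

This is triple-negation reduction, which is intuitionistically derivable.
Assume ~~~p and suppose p. Then ~~p (double-negation introduction), contradicting ~~~p. So ~p.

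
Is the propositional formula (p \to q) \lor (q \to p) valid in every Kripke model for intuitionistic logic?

This is the Gödel–Dummett linearity axiom, which is not intuitionistically valid.
A Kripke countermodel: worlds s0, s1, s2; order generated by s0 \le s1, s0 \le s2; atoms true at each world — s0:{}; s1:{p}; s2:{q}.
s0 \nVdash (p \to q) \lor (q \to p): neither disjunct is forced at s0.
s0 \nVdash p \to q: at the accessible world s1, s1 \Vdash p but s1 \nVdash q.
s1 lacks atom q, so s1 \nVdash q.
So the root s0 does not force the formula.

No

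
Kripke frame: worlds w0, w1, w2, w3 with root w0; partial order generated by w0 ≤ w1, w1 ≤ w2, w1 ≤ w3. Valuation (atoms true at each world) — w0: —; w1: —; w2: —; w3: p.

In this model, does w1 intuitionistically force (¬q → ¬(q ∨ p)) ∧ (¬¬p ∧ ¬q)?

w1 ⊮ (¬q → ¬(q ∨ p)) ∧ (¬¬p ∧ ¬q) since w1 fails ¬q → ¬(q ∨ p).

No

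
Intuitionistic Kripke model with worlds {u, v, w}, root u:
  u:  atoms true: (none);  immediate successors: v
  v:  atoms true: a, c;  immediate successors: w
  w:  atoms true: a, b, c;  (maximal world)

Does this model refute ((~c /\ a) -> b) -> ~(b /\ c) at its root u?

u ||-/- ((~c /\ a) -> b) -> ~(b /\ c): already at u itself, u ||- (~c /\ a) -> b but u ||-/- ~(b /\ c).
u ||-/- ~(b /\ c) since w is accessible from u and w ||- b /\ c.
w ||- b /\ c since w forces both conjuncts.
So the root u does not force ((~c /\ a) -> b) -> ~(b /\ c); the model is a countermodel.

Yes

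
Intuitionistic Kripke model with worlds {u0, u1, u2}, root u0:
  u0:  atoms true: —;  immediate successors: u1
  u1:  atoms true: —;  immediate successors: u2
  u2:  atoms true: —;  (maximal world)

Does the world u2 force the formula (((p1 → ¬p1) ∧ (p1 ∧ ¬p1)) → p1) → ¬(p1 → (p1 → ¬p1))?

No

u2 ⊮ (((p1 → ¬p1) ∧ (p1 ∧ ¬p1)) → p1) → ¬(p1 → (p1 → ¬p1)): already at u2 itself, u2 ⊩ ((p1 → ¬p1) ∧ (p1 ∧ ¬p1)) → p1 but u2 ⊮ ¬(p1 → (p1 → ¬p1)).
u2 ⊮ ¬(p1 → (p1 → ¬p1)) since u2 is accessible from u2 and u2 ⊩ p1 → (p1 → ¬p1).
u2 ⊩ p1 → (p1 → ¬p1) vacuously: no world accessible from u2 forces the antecedent p1.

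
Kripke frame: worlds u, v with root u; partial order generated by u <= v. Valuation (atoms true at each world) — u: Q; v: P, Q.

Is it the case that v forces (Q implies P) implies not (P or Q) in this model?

No

v does not force (Q implies P) implies not (P or Q): already at v itself, v forces Q implies P but v does not force not (P or Q).
v does not force not (P or Q) since v is accessible from v and v forces P or Q.
v forces P or Q via the disjunct P.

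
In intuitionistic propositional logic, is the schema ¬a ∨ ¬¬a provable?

This is the weak law of excluded middle, which is not intuitionistically valid.
A Kripke countermodel: worlds 0, 1, 2; order generated by 0 ≤ 1, 0 ≤ 2; atoms true at each world — 0:{}; 1:{a}; 2:{}.
0 ⊮ ¬a ∨ ¬¬a: neither disjunct is forced at 0.
0 ⊮ ¬a since 1 is accessible from 0 and 1 ⊩ a.
So the root 0 does not force the formula.

No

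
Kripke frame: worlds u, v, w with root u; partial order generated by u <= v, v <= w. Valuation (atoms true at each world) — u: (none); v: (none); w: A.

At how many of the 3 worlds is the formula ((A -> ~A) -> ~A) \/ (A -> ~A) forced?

3

u: forces it.
v: forces it.
w: forces it.
Worlds forcing the formula: {u, v, w}.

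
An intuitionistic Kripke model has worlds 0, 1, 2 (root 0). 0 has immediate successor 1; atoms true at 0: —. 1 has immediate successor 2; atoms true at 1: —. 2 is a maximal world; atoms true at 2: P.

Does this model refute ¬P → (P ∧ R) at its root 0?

No

0 ⊩ ¬P → (P ∧ R) vacuously: no world accessible from 0 forces the antecedent ¬P.
So the root 0 forces ¬P → (P ∧ R); the model is not a countermodel.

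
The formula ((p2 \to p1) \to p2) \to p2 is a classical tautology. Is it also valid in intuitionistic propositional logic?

No

This is Peirce's law, which is not intuitionistically valid.
A Kripke countermodel: worlds 0, 1; order generated by 0 \le 1; atoms true at each world — 0:{}; 1:{p2}.
0 \nVdash ((p2 \to p1) \to p2) \to p2: already at 0 itself, 0 \Vdash (p2 \to p1) \to p2 but 0 \nVdash p2.
0 lacks atom p2, so 0 \nVdash p2.
So the root 0 does not force the formula.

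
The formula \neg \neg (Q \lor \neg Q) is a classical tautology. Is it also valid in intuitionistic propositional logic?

Yes

This is the double negation of excluded middle, which is intuitionistically derivable.
Assuming \neg (Q \lor \neg Q): from Q we'd get Q \lor \neg Q, so \neg Q; but then Q \lor \neg Q again — contradiction. Hence \neg \neg (Q \lor \neg Q).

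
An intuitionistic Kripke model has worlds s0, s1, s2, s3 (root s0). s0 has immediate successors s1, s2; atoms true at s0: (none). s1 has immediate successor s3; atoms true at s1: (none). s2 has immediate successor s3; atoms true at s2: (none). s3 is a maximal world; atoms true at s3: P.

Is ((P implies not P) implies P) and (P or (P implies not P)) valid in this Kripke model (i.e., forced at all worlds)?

No

Not every world: s0 does not force ((P implies not P) implies P) and (P or (P implies not P)).
s0 does not force ((P implies not P) implies P) and (P or (P implies not P)) since s0 fails P or (P implies not P).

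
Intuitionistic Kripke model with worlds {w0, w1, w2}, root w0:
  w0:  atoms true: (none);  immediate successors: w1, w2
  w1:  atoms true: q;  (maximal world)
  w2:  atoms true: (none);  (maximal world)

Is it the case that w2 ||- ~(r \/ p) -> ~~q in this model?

w2 ||-/- ~(r \/ p) -> ~~q: already at w2 itself, w2 ||- ~(r \/ p) but w2 ||-/- ~~q.
w2 ||-/- ~~q since w2 is accessible from w2 and w2 ||- ~q.
w2 ||- ~q: no world accessible from w2 forces q.

No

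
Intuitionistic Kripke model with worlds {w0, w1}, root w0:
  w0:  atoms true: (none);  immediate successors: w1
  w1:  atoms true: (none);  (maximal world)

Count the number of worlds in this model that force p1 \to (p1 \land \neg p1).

2

w0: forces it.
w1: forces it.
Worlds forcing the formula: {w0, w1}.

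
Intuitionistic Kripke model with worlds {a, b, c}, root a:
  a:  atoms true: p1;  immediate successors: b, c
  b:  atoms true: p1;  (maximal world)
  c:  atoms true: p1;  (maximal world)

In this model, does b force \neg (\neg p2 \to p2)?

Yes

b \Vdash \neg (\neg p2 \to p2): no world accessible from b forces \neg p2 \to p2.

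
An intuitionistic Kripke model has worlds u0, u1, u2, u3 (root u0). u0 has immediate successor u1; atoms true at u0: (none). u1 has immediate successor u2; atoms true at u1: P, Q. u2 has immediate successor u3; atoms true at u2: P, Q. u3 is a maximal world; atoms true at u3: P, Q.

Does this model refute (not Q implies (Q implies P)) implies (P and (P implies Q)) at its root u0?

Yes

u0 does not force (not Q implies (Q implies P)) implies (P and (P implies Q)): already at u0 itself, u0 forces not Q implies (Q implies P) but u0 does not force P and (P implies Q).
u0 does not force P and (P implies Q) since u0 fails P.
So the root u0 does not force (not Q implies (Q implies P)) implies (P and (P implies Q)); the model is a countermodel.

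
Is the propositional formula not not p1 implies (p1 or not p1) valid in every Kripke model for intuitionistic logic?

No

This is a variant of double-negation elimination (deriving excluded middle from double negation), which is not intuitionistically valid.
A Kripke countermodel: worlds s0, s1; order generated by s0 <= s1; atoms true at each world — s0:{}; s1:{p1}.
s0 does not force not not p1 implies (p1 or not p1): already at s0 itself, s0 forces not not p1 but s0 does not force p1 or not p1.
s0 does not force p1 or not p1: neither disjunct is forced at s0.
s0 lacks atom p1, so s0 does not force p1.
So the root s0 does not force the formula.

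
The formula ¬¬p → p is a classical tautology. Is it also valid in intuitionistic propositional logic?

This is double-negation elimination, which is not intuitionistically valid.
A Kripke countermodel: worlds s0, s1; order generated by s0 ≤ s1; atoms true at each world — s0:{}; s1:{p}.
s0 ⊮ ¬¬p → p: already at s0 itself, s0 ⊩ ¬¬p but s0 ⊮ p.
s0 lacks atom p, so s0 ⊮ p.
So the root s0 does not force the formula.

No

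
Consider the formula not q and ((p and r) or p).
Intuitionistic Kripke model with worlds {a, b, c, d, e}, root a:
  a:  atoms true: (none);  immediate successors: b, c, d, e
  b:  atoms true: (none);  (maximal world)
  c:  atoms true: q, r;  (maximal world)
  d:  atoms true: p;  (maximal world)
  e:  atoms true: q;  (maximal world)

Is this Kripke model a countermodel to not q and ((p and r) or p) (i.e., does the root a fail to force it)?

a does not force not q and ((p and r) or p) since a fails not q.
So the root a does not force not q and ((p and r) or p); the model is a countermodel.

Yes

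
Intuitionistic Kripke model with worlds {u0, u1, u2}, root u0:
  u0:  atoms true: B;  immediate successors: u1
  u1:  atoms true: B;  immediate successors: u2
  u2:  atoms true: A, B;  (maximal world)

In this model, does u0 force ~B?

u0 ||-/- ~B since u0 is accessible from u0 and u0 ||- B.

No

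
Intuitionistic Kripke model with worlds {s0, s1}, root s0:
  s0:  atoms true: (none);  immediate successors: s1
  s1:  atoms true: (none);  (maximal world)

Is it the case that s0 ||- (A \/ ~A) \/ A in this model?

s0 ||- (A \/ ~A) \/ A via the disjunct A \/ ~A.

Yes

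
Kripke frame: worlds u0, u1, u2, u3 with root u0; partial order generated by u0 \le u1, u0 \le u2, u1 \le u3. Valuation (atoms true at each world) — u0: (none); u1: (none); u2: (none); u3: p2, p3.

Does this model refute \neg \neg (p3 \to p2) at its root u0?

u0 \Vdash \neg \neg (p3 \to p2): no world accessible from u0 forces \neg (p3 \to p2).
So the root u0 forces \neg \neg (p3 \to p2); the model is not a countermodel.

No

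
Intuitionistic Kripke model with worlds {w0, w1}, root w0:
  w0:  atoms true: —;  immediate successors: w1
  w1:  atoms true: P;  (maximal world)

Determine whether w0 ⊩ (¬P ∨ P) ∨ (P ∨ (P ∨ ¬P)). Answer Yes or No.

No

w0 ⊮ (¬P ∨ P) ∨ (P ∨ (P ∨ ¬P)): neither disjunct is forced at w0.
w0 ⊮ ¬P ∨ P: neither disjunct is forced at w0.
w0 ⊮ ¬P since w1 is accessible from w0 and w1 ⊩ P.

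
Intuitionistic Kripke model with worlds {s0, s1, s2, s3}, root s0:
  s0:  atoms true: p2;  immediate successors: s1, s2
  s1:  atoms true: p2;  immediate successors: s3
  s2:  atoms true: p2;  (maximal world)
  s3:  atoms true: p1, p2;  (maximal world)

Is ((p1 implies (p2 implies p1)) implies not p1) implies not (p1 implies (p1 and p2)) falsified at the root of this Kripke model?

Yes

s0 does not force ((p1 implies (p2 implies p1)) implies not p1) implies not (p1 implies (p1 and p2)): at the accessible world s2, s2 forces (p1 implies (p2 implies p1)) implies not p1 but s2 does not force not (p1 implies (p1 and p2)).
s2 does not force not (p1 implies (p1 and p2)) since s2 is accessible from s2 and s2 forces p1 implies (p1 and p2).
s2 forces p1 implies (p1 and p2) vacuously: no world accessible from s2 forces the antecedent p1.
So the root s0 does not force ((p1 implies (p2 implies p1)) implies not p1) implies not (p1 implies (p1 and p2)); the model is a countermodel.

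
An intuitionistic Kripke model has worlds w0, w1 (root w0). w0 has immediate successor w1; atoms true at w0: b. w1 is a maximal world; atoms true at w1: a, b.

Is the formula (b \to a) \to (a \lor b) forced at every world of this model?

Yes

w0 \Vdash (b \to a) \to (a \lor b): every world accessible from w0 that forces b \to a (namely w1) also forces a \lor b.
Since the root w0 forces (b \to a) \to (a \lor b) and forcing is persistent (monotone upward), every world forces it.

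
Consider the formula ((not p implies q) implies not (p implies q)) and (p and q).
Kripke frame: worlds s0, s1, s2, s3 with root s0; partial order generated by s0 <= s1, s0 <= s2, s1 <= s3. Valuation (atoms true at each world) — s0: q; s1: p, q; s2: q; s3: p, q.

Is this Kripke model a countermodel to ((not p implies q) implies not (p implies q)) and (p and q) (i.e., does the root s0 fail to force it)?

s0 does not force ((not p implies q) implies not (p implies q)) and (p and q) since s0 fails (not p implies q) implies not (p implies q).
So the root s0 does not force ((not p implies q) implies not (p implies q)) and (p and q); the model is a countermodel.

Yes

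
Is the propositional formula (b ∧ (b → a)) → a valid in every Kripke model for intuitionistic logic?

Yes

This is modus ponens in implicational form, which is intuitionistically derivable.
If a world forces b and b → a, then applying the implication at that world (which is accessible from itself) gives a.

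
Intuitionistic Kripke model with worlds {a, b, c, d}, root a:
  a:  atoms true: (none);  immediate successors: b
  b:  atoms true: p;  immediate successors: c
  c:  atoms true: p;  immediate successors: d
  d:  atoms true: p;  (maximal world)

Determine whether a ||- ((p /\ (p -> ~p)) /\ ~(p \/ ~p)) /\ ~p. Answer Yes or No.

No

a ||-/- ((p /\ (p -> ~p)) /\ ~(p \/ ~p)) /\ ~p since a fails (p /\ (p -> ~p)) /\ ~(p \/ ~p).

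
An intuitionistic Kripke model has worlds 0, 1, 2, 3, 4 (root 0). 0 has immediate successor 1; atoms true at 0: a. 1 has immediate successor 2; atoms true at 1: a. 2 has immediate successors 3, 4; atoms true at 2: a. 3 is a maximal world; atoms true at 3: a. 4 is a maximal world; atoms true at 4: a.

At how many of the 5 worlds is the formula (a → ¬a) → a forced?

0: forces it.
1: forces it.
2: forces it.
3: forces it.
4: forces it.
Worlds forcing the formula: {0, 1, 2, 3, 4}.

5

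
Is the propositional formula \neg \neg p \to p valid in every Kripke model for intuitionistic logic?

This is double-negation elimination, which is not intuitionistically valid.
A Kripke countermodel: worlds w0, w1; order generated by w0 \le w1; atoms true at each world — w0:{}; w1:{p}.
w0 \nVdash \neg \neg p \to p: already at w0 itself, w0 \Vdash \neg \neg p but w0 \nVdash p.
w0 lacks atom p, so w0 \nVdash p.
So the root w0 does not force the formula.

No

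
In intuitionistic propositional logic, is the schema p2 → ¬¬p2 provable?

Yes

This is double-negation introduction, which is intuitionistically derivable.
If a world forces p2 then every accessible world forces p2 (persistence), so none forces ¬p2; hence ¬¬p2.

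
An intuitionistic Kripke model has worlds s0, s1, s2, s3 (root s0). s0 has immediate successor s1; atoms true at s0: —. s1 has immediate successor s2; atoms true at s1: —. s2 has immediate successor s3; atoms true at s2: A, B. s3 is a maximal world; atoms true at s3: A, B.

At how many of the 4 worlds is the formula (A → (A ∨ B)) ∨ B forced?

4

s0: forces it.
s1: forces it.
s2: forces it.
s3: forces it.
Worlds forcing the formula: {s0, s1, s2, s3}.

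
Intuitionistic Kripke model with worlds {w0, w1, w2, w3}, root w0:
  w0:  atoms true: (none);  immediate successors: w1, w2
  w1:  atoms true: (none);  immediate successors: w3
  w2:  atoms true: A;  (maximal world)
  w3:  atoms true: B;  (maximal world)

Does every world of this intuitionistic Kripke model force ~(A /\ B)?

Yes

w0 ||- ~(A /\ B): no world accessible from w0 forces A /\ B.
Since the root w0 forces ~(A /\ B) and forcing is persistent (monotone upward), every world forces it.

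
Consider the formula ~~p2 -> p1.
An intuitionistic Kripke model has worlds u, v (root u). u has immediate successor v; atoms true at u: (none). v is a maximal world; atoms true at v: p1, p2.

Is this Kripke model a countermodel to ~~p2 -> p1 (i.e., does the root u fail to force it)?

Yes

u ||-/- ~~p2 -> p1: already at u itself, u ||- ~~p2 but u ||-/- p1.
u lacks atom p1, so u ||-/- p1.
So the root u does not force ~~p2 -> p1; the model is a countermodel.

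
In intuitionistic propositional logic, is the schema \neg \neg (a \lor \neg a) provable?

Yes

This is the double negation of excluded middle, which is intuitionistically derivable.
Assuming \neg (a \lor \neg a): from a we'd get a \lor \neg a, so \neg a; but then a \lor \neg a again — contradiction. Hence \neg \neg (a \lor \neg a).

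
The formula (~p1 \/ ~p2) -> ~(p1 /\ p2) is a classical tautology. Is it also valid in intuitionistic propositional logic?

This is a constructively valid De Morgan direction (disjunction of negations to negated conjunction), which is intuitionistically derivable.
If ~p1 holds at a world then no accessible world forces p1, hence none forces p1 /\ p2; likewise for ~p2.

Yes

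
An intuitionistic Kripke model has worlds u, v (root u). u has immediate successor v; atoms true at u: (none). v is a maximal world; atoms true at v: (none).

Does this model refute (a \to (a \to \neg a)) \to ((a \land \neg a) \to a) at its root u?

u \Vdash (a \to (a \to \neg a)) \to ((a \land \neg a) \to a): every world accessible from u that forces a \to (a \to \neg a) (namely u, v) also forces (a \land \neg a) \to a.
So the root u forces (a \to (a \to \neg a)) \to ((a \land \neg a) \to a); the model is not a countermodel.

No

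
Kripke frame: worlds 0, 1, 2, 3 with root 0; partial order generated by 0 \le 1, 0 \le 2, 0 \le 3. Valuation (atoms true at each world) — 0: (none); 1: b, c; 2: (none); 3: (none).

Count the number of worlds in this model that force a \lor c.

1

0: does not force it — 0 \nVdash a \lor c: neither disjunct is forced at 0.
1: forces it.
2: does not force it — 2 \nVdash a \lor c: neither disjunct is forced at 2.
3: does not force it — 3 \nVdash a \lor c: neither disjunct is forced at 3.
Worlds forcing the formula: {1}.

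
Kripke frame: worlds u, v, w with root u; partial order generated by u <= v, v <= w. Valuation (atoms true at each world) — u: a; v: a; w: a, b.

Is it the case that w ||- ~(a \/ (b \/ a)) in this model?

w ||-/- ~(a \/ (b \/ a)) since w is accessible from w and w ||- a \/ (b \/ a).
w ||- a \/ (b \/ a) via the disjunct a.

No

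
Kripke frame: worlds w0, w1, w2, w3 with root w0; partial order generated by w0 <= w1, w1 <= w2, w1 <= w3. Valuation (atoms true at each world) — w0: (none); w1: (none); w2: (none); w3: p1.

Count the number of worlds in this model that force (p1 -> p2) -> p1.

w0: does not force it — w0 ||-/- (p1 -> p2) -> p1: at the accessible world w2, w2 ||- p1 -> p2 but w2 ||-/- p1.
w1: does not force it.
w2: does not force it.
w3: forces it.
Worlds forcing the formula: {w3}.

1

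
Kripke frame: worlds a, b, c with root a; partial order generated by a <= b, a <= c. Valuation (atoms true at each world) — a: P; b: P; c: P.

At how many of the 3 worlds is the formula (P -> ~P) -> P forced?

3

a: forces it.
b: forces it.
c: forces it.
Worlds forcing the formula: {a, b, c}.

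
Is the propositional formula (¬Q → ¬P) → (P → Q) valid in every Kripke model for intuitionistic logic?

This is the converse of contraposition, which is not intuitionistically valid.
A Kripke countermodel: worlds 0, 1; order generated by 0 ≤ 1; atoms true at each world — 0:{P}; 1:{P,Q}.
0 ⊮ (¬Q → ¬P) → (P → Q): already at 0 itself, 0 ⊩ ¬Q → ¬P but 0 ⊮ P → Q.
0 ⊮ P → Q: already at 0 itself, 0 ⊩ P but 0 ⊮ Q.
0 lacks atom Q, so 0 ⊮ Q.
So the root 0 does not force the formula.

No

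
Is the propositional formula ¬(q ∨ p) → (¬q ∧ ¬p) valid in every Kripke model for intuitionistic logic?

This is a constructively valid De Morgan direction (negated disjunction to conjunction of negations), which is intuitionistically derivable.
From ¬(q ∨ p): if q held then q ∨ p would, contradiction — so ¬q; similarly ¬p.

Yes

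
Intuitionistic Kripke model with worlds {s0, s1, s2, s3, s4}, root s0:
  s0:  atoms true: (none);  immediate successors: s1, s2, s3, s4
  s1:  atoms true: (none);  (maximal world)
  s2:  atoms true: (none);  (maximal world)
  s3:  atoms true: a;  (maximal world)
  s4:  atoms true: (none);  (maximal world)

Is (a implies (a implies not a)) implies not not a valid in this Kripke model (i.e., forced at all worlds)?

No

Not every world: s0 does not force (a implies (a implies not a)) implies not not a.
s0 does not force (a implies (a implies not a)) implies not not a: at the accessible world s1, s1 forces a implies (a implies not a) but s1 does not force not not a.
s1 does not force not not a since s1 is accessible from s1 and s1 forces not a.
s1 forces not a: no world accessible from s1 forces a.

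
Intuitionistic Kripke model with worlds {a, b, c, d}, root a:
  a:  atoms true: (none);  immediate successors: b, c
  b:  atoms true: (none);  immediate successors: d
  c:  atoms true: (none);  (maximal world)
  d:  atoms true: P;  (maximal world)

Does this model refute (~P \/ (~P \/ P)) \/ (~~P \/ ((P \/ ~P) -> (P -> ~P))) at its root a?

Yes

a ||-/- (~P \/ (~P \/ P)) \/ (~~P \/ ((P \/ ~P) -> (P -> ~P))): neither disjunct is forced at a.
a ||-/- ~P \/ (~P \/ P): neither disjunct is forced at a.
a ||-/- ~P since d is accessible from a and d ||- P.
So the root a does not force (~P \/ (~P \/ P)) \/ (~~P \/ ((P \/ ~P) -> (P -> ~P))); the model is a countermodel.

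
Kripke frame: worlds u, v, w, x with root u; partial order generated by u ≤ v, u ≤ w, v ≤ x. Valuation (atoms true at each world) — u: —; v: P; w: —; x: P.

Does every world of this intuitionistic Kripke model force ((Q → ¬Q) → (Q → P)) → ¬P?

No

Not every world: u ⊮ ((Q → ¬Q) → (Q → P)) → ¬P.
u ⊮ ((Q → ¬Q) → (Q → P)) → ¬P: already at u itself, u ⊩ (Q → ¬Q) → (Q → P) but u ⊮ ¬P.
u ⊮ ¬P since v is accessible from u and v ⊩ P.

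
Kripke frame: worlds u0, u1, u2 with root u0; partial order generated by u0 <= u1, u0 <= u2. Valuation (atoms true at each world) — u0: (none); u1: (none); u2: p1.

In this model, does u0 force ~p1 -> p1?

u0 ||-/- ~p1 -> p1: at the accessible world u1, u1 ||- ~p1 but u1 ||-/- p1.
u1 lacks atom p1, so u1 ||-/- p1.

No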